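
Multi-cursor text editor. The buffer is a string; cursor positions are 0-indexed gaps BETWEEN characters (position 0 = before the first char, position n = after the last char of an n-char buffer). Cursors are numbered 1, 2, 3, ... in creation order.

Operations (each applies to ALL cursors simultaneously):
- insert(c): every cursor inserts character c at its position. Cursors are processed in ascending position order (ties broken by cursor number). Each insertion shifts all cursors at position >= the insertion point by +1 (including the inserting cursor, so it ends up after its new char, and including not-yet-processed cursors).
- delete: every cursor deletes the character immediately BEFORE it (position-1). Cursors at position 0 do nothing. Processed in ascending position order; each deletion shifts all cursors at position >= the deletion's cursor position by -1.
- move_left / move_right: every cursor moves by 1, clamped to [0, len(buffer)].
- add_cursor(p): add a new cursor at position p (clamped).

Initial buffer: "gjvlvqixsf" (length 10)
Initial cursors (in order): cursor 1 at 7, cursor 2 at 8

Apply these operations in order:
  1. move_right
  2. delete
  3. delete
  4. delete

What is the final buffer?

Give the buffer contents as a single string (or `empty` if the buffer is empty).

After op 1 (move_right): buffer="gjvlvqixsf" (len 10), cursors c1@8 c2@9, authorship ..........
After op 2 (delete): buffer="gjvlvqif" (len 8), cursors c1@7 c2@7, authorship ........
After op 3 (delete): buffer="gjvlvf" (len 6), cursors c1@5 c2@5, authorship ......
After op 4 (delete): buffer="gjvf" (len 4), cursors c1@3 c2@3, authorship ....

Answer: gjvf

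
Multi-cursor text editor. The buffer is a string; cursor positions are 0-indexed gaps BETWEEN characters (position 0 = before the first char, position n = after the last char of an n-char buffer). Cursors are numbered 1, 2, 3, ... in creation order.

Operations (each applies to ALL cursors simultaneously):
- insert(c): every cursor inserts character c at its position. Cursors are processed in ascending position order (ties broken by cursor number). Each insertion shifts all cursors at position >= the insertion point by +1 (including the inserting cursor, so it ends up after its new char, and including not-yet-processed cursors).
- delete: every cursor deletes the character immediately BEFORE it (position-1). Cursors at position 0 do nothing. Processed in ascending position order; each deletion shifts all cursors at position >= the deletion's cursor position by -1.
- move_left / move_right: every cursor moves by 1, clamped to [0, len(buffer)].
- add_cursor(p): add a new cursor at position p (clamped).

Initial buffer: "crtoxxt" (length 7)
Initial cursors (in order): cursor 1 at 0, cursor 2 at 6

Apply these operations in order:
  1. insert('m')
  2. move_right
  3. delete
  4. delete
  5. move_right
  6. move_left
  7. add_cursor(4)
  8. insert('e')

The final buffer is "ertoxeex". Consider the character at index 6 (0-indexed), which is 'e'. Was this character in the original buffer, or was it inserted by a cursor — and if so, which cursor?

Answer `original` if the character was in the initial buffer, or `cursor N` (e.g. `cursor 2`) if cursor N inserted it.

Answer: cursor 3

Derivation:
After op 1 (insert('m')): buffer="mcrtoxxmt" (len 9), cursors c1@1 c2@8, authorship 1......2.
After op 2 (move_right): buffer="mcrtoxxmt" (len 9), cursors c1@2 c2@9, authorship 1......2.
After op 3 (delete): buffer="mrtoxxm" (len 7), cursors c1@1 c2@7, authorship 1.....2
After op 4 (delete): buffer="rtoxx" (len 5), cursors c1@0 c2@5, authorship .....
After op 5 (move_right): buffer="rtoxx" (len 5), cursors c1@1 c2@5, authorship .....
After op 6 (move_left): buffer="rtoxx" (len 5), cursors c1@0 c2@4, authorship .....
After op 7 (add_cursor(4)): buffer="rtoxx" (len 5), cursors c1@0 c2@4 c3@4, authorship .....
After op 8 (insert('e')): buffer="ertoxeex" (len 8), cursors c1@1 c2@7 c3@7, authorship 1....23.
Authorship (.=original, N=cursor N): 1 . . . . 2 3 .
Index 6: author = 3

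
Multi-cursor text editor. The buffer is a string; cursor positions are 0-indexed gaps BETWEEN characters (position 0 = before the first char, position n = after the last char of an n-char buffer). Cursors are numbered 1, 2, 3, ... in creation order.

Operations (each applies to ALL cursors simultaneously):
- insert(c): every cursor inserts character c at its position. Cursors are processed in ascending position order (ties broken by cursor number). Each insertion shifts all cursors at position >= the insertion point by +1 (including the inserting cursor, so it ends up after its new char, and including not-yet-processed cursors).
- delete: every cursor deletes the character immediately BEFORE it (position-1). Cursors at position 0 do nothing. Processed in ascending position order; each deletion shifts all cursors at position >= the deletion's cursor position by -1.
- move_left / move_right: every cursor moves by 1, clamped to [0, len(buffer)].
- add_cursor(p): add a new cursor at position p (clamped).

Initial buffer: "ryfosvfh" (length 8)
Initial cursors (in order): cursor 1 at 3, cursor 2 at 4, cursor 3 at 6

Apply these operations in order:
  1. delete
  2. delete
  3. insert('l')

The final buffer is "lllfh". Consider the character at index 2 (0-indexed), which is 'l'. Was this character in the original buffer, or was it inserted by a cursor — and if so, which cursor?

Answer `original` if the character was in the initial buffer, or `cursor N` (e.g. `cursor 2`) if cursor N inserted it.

After op 1 (delete): buffer="rysfh" (len 5), cursors c1@2 c2@2 c3@3, authorship .....
After op 2 (delete): buffer="fh" (len 2), cursors c1@0 c2@0 c3@0, authorship ..
After op 3 (insert('l')): buffer="lllfh" (len 5), cursors c1@3 c2@3 c3@3, authorship 123..
Authorship (.=original, N=cursor N): 1 2 3 . .
Index 2: author = 3

Answer: cursor 3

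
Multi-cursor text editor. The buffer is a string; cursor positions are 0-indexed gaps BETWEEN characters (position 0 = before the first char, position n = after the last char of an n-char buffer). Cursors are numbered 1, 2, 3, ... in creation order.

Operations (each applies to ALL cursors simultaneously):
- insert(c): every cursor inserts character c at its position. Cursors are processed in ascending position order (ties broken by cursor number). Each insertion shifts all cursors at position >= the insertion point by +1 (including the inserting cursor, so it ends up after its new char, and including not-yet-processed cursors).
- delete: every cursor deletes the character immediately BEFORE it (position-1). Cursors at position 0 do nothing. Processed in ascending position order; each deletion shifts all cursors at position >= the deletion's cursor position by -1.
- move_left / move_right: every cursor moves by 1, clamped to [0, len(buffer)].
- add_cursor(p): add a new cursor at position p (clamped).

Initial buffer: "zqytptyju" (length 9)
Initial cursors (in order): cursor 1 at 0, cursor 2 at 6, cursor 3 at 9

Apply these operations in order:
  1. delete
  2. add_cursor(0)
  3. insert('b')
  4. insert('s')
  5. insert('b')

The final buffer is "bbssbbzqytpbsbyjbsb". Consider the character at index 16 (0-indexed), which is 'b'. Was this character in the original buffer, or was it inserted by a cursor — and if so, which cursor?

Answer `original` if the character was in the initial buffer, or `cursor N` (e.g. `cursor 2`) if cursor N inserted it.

Answer: cursor 3

Derivation:
After op 1 (delete): buffer="zqytpyj" (len 7), cursors c1@0 c2@5 c3@7, authorship .......
After op 2 (add_cursor(0)): buffer="zqytpyj" (len 7), cursors c1@0 c4@0 c2@5 c3@7, authorship .......
After op 3 (insert('b')): buffer="bbzqytpbyjb" (len 11), cursors c1@2 c4@2 c2@8 c3@11, authorship 14.....2..3
After op 4 (insert('s')): buffer="bbsszqytpbsyjbs" (len 15), cursors c1@4 c4@4 c2@11 c3@15, authorship 1414.....22..33
After op 5 (insert('b')): buffer="bbssbbzqytpbsbyjbsb" (len 19), cursors c1@6 c4@6 c2@14 c3@19, authorship 141414.....222..333
Authorship (.=original, N=cursor N): 1 4 1 4 1 4 . . . . . 2 2 2 . . 3 3 3
Index 16: author = 3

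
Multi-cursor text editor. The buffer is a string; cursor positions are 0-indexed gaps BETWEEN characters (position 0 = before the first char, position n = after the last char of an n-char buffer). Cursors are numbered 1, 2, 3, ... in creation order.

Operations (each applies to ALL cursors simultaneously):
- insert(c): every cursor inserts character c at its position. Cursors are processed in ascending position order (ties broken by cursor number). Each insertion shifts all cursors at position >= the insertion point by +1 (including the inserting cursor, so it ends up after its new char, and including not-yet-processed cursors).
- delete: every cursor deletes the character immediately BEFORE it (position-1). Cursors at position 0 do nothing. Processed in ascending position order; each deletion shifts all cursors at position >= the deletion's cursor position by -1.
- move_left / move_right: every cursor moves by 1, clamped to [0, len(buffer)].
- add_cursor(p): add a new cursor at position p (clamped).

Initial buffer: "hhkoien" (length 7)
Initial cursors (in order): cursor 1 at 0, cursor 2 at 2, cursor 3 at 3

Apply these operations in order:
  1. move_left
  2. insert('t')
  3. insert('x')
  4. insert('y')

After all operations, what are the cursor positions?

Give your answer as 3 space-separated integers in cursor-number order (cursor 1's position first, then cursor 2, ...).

After op 1 (move_left): buffer="hhkoien" (len 7), cursors c1@0 c2@1 c3@2, authorship .......
After op 2 (insert('t')): buffer="ththtkoien" (len 10), cursors c1@1 c2@3 c3@5, authorship 1.2.3.....
After op 3 (insert('x')): buffer="txhtxhtxkoien" (len 13), cursors c1@2 c2@5 c3@8, authorship 11.22.33.....
After op 4 (insert('y')): buffer="txyhtxyhtxykoien" (len 16), cursors c1@3 c2@7 c3@11, authorship 111.222.333.....

Answer: 3 7 11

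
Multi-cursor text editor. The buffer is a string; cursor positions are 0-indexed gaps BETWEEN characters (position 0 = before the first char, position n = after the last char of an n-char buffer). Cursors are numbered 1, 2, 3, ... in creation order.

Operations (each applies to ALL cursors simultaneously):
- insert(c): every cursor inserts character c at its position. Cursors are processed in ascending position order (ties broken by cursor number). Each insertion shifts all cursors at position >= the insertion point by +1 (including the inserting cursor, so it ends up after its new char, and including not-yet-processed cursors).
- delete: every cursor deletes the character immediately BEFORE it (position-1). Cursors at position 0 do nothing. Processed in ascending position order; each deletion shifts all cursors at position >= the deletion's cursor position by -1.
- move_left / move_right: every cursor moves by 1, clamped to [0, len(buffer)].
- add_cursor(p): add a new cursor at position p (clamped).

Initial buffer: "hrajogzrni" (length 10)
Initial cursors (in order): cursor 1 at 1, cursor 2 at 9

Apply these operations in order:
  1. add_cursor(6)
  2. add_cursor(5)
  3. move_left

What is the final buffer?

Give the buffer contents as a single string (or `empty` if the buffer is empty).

After op 1 (add_cursor(6)): buffer="hrajogzrni" (len 10), cursors c1@1 c3@6 c2@9, authorship ..........
After op 2 (add_cursor(5)): buffer="hrajogzrni" (len 10), cursors c1@1 c4@5 c3@6 c2@9, authorship ..........
After op 3 (move_left): buffer="hrajogzrni" (len 10), cursors c1@0 c4@4 c3@5 c2@8, authorship ..........

Answer: hrajogzrni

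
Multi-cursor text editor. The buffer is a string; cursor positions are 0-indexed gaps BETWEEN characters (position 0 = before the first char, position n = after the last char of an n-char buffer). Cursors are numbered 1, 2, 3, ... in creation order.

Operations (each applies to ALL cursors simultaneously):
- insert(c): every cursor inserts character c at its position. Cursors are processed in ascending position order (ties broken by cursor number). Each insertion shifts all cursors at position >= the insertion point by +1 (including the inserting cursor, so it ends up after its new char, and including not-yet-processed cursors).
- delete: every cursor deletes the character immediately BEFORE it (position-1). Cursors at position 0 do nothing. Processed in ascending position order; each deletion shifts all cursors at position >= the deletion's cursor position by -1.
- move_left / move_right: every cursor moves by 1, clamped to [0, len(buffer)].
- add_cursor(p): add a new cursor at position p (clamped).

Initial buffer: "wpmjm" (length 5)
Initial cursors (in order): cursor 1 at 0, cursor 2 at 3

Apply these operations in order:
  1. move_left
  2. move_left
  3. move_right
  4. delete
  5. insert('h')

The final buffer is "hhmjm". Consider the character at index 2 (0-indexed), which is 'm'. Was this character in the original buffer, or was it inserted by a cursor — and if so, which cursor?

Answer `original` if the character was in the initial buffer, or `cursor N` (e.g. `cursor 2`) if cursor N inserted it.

Answer: original

Derivation:
After op 1 (move_left): buffer="wpmjm" (len 5), cursors c1@0 c2@2, authorship .....
After op 2 (move_left): buffer="wpmjm" (len 5), cursors c1@0 c2@1, authorship .....
After op 3 (move_right): buffer="wpmjm" (len 5), cursors c1@1 c2@2, authorship .....
After op 4 (delete): buffer="mjm" (len 3), cursors c1@0 c2@0, authorship ...
After op 5 (insert('h')): buffer="hhmjm" (len 5), cursors c1@2 c2@2, authorship 12...
Authorship (.=original, N=cursor N): 1 2 . . .
Index 2: author = original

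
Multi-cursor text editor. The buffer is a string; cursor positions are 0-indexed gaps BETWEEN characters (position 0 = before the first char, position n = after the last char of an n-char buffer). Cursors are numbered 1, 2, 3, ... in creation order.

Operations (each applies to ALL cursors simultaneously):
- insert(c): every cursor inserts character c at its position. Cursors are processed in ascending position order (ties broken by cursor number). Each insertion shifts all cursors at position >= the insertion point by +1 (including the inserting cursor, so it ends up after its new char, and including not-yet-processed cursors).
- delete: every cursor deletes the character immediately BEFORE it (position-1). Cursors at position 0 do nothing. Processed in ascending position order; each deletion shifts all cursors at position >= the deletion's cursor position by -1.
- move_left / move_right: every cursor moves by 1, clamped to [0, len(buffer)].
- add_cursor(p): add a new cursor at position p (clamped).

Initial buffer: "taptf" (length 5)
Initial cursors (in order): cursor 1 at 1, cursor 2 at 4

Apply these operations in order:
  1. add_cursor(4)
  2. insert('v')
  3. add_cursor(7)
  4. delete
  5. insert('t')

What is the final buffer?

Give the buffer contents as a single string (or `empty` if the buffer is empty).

After op 1 (add_cursor(4)): buffer="taptf" (len 5), cursors c1@1 c2@4 c3@4, authorship .....
After op 2 (insert('v')): buffer="tvaptvvf" (len 8), cursors c1@2 c2@7 c3@7, authorship .1...23.
After op 3 (add_cursor(7)): buffer="tvaptvvf" (len 8), cursors c1@2 c2@7 c3@7 c4@7, authorship .1...23.
After op 4 (delete): buffer="tapf" (len 4), cursors c1@1 c2@3 c3@3 c4@3, authorship ....
After op 5 (insert('t')): buffer="ttaptttf" (len 8), cursors c1@2 c2@7 c3@7 c4@7, authorship .1..234.

Answer: ttaptttf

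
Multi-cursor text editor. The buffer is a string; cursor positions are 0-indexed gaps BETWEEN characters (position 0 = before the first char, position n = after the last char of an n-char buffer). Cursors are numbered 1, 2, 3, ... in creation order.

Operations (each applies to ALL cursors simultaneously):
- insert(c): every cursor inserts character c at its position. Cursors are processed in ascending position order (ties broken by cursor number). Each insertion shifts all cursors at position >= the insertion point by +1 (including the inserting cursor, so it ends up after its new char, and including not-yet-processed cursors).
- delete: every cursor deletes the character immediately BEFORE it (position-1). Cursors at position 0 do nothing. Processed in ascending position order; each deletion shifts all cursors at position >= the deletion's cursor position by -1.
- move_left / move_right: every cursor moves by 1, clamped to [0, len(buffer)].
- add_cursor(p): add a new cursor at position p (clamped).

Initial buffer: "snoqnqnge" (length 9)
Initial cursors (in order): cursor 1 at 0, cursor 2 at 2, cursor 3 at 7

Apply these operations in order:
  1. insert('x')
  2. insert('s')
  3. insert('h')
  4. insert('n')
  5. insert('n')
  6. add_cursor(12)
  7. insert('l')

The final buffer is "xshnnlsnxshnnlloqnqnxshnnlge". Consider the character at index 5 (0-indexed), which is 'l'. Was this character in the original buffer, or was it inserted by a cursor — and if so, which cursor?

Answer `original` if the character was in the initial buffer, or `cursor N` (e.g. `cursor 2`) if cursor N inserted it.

Answer: cursor 1

Derivation:
After op 1 (insert('x')): buffer="xsnxoqnqnxge" (len 12), cursors c1@1 c2@4 c3@10, authorship 1..2.....3..
After op 2 (insert('s')): buffer="xssnxsoqnqnxsge" (len 15), cursors c1@2 c2@6 c3@13, authorship 11..22.....33..
After op 3 (insert('h')): buffer="xshsnxshoqnqnxshge" (len 18), cursors c1@3 c2@8 c3@16, authorship 111..222.....333..
After op 4 (insert('n')): buffer="xshnsnxshnoqnqnxshnge" (len 21), cursors c1@4 c2@10 c3@19, authorship 1111..2222.....3333..
After op 5 (insert('n')): buffer="xshnnsnxshnnoqnqnxshnnge" (len 24), cursors c1@5 c2@12 c3@22, authorship 11111..22222.....33333..
After op 6 (add_cursor(12)): buffer="xshnnsnxshnnoqnqnxshnnge" (len 24), cursors c1@5 c2@12 c4@12 c3@22, authorship 11111..22222.....33333..
After op 7 (insert('l')): buffer="xshnnlsnxshnnlloqnqnxshnnlge" (len 28), cursors c1@6 c2@15 c4@15 c3@26, authorship 111111..2222224.....333333..
Authorship (.=original, N=cursor N): 1 1 1 1 1 1 . . 2 2 2 2 2 2 4 . . . . . 3 3 3 3 3 3 . .
Index 5: author = 1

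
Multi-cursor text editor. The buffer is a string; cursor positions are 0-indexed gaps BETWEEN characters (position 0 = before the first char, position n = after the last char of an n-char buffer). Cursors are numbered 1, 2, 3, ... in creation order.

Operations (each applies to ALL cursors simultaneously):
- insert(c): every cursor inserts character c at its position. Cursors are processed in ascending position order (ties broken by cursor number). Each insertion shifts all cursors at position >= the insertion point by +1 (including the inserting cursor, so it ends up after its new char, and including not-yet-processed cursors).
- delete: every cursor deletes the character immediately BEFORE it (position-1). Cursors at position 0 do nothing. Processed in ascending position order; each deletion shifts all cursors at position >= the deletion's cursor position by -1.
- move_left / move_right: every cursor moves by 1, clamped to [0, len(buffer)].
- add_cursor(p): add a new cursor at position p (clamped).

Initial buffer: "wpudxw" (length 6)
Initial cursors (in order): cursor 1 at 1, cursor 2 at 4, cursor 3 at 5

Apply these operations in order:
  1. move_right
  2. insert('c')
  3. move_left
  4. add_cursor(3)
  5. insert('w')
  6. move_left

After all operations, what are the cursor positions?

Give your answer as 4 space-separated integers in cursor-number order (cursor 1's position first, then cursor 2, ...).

Answer: 2 8 11 4

Derivation:
After op 1 (move_right): buffer="wpudxw" (len 6), cursors c1@2 c2@5 c3@6, authorship ......
After op 2 (insert('c')): buffer="wpcudxcwc" (len 9), cursors c1@3 c2@7 c3@9, authorship ..1...2.3
After op 3 (move_left): buffer="wpcudxcwc" (len 9), cursors c1@2 c2@6 c3@8, authorship ..1...2.3
After op 4 (add_cursor(3)): buffer="wpcudxcwc" (len 9), cursors c1@2 c4@3 c2@6 c3@8, authorship ..1...2.3
After op 5 (insert('w')): buffer="wpwcwudxwcwwc" (len 13), cursors c1@3 c4@5 c2@9 c3@12, authorship ..114...22.33
After op 6 (move_left): buffer="wpwcwudxwcwwc" (len 13), cursors c1@2 c4@4 c2@8 c3@11, authorship ..114...22.33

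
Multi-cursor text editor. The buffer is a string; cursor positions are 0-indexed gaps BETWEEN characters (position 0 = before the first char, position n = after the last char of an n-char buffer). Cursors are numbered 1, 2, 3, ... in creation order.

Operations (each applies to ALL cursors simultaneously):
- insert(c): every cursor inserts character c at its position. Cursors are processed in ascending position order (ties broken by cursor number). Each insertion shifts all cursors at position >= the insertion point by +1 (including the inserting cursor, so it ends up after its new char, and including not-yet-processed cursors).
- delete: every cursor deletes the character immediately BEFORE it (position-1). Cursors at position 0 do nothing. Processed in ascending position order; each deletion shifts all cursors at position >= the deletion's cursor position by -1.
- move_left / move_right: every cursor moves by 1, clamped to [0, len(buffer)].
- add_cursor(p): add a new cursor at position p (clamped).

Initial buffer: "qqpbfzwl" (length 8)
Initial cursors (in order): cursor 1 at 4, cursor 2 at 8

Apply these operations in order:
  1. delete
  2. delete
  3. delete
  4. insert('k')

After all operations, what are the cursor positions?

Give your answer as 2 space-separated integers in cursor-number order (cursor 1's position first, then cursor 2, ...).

Answer: 2 4

Derivation:
After op 1 (delete): buffer="qqpfzw" (len 6), cursors c1@3 c2@6, authorship ......
After op 2 (delete): buffer="qqfz" (len 4), cursors c1@2 c2@4, authorship ....
After op 3 (delete): buffer="qf" (len 2), cursors c1@1 c2@2, authorship ..
After op 4 (insert('k')): buffer="qkfk" (len 4), cursors c1@2 c2@4, authorship .1.2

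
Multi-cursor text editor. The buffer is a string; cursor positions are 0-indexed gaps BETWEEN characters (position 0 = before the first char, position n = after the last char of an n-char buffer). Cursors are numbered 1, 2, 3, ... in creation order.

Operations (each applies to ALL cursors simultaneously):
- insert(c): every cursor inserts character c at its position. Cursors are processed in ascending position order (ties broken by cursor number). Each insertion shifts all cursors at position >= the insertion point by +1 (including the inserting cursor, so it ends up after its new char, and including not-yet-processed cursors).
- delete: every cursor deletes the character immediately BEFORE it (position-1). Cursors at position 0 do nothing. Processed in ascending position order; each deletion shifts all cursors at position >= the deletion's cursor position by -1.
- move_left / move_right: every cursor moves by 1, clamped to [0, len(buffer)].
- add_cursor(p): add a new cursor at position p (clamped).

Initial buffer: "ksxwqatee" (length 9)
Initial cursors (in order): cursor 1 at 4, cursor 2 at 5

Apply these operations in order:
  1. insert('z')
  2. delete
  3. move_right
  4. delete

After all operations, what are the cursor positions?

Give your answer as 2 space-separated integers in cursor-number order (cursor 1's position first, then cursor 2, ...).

After op 1 (insert('z')): buffer="ksxwzqzatee" (len 11), cursors c1@5 c2@7, authorship ....1.2....
After op 2 (delete): buffer="ksxwqatee" (len 9), cursors c1@4 c2@5, authorship .........
After op 3 (move_right): buffer="ksxwqatee" (len 9), cursors c1@5 c2@6, authorship .........
After op 4 (delete): buffer="ksxwtee" (len 7), cursors c1@4 c2@4, authorship .......

Answer: 4 4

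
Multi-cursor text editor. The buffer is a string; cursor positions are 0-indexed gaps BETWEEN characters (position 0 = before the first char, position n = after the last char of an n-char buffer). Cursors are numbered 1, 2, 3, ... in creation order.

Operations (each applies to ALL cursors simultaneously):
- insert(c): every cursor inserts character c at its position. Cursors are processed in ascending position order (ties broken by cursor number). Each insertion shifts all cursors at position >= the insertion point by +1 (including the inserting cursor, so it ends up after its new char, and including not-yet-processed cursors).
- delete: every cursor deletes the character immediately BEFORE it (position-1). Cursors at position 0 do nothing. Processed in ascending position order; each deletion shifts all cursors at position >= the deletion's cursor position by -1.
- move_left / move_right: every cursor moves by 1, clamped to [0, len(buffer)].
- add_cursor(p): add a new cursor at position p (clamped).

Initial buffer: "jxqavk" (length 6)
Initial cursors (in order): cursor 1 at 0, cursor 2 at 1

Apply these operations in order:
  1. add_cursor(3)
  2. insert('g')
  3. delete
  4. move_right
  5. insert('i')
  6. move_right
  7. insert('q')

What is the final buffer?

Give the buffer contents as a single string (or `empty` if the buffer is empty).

Answer: jixqiqqaivqk

Derivation:
After op 1 (add_cursor(3)): buffer="jxqavk" (len 6), cursors c1@0 c2@1 c3@3, authorship ......
After op 2 (insert('g')): buffer="gjgxqgavk" (len 9), cursors c1@1 c2@3 c3@6, authorship 1.2..3...
After op 3 (delete): buffer="jxqavk" (len 6), cursors c1@0 c2@1 c3@3, authorship ......
After op 4 (move_right): buffer="jxqavk" (len 6), cursors c1@1 c2@2 c3@4, authorship ......
After op 5 (insert('i')): buffer="jixiqaivk" (len 9), cursors c1@2 c2@4 c3@7, authorship .1.2..3..
After op 6 (move_right): buffer="jixiqaivk" (len 9), cursors c1@3 c2@5 c3@8, authorship .1.2..3..
After op 7 (insert('q')): buffer="jixqiqqaivqk" (len 12), cursors c1@4 c2@7 c3@11, authorship .1.12.2.3.3.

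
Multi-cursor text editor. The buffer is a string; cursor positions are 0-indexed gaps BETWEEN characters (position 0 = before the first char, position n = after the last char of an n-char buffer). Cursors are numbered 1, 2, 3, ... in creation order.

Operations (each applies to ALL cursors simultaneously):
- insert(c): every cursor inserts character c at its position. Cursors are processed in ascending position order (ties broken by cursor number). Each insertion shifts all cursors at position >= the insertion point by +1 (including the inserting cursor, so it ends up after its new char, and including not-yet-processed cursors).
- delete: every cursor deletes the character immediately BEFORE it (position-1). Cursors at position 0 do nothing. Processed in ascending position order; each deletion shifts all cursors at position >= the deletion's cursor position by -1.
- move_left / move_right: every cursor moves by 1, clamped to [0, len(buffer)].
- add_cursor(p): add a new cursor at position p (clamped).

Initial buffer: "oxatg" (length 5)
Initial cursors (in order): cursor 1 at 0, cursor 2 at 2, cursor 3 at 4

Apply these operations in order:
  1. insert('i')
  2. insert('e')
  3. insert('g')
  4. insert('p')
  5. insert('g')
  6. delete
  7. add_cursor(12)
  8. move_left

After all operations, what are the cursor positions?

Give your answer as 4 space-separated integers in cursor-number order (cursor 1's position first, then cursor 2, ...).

Answer: 3 9 15 11

Derivation:
After op 1 (insert('i')): buffer="ioxiatig" (len 8), cursors c1@1 c2@4 c3@7, authorship 1..2..3.
After op 2 (insert('e')): buffer="ieoxieatieg" (len 11), cursors c1@2 c2@6 c3@10, authorship 11..22..33.
After op 3 (insert('g')): buffer="iegoxiegatiegg" (len 14), cursors c1@3 c2@8 c3@13, authorship 111..222..333.
After op 4 (insert('p')): buffer="iegpoxiegpatiegpg" (len 17), cursors c1@4 c2@10 c3@16, authorship 1111..2222..3333.
After op 5 (insert('g')): buffer="iegpgoxiegpgatiegpgg" (len 20), cursors c1@5 c2@12 c3@19, authorship 11111..22222..33333.
After op 6 (delete): buffer="iegpoxiegpatiegpg" (len 17), cursors c1@4 c2@10 c3@16, authorship 1111..2222..3333.
After op 7 (add_cursor(12)): buffer="iegpoxiegpatiegpg" (len 17), cursors c1@4 c2@10 c4@12 c3@16, authorship 1111..2222..3333.
After op 8 (move_left): buffer="iegpoxiegpatiegpg" (len 17), cursors c1@3 c2@9 c4@11 c3@15, authorship 1111..2222..3333.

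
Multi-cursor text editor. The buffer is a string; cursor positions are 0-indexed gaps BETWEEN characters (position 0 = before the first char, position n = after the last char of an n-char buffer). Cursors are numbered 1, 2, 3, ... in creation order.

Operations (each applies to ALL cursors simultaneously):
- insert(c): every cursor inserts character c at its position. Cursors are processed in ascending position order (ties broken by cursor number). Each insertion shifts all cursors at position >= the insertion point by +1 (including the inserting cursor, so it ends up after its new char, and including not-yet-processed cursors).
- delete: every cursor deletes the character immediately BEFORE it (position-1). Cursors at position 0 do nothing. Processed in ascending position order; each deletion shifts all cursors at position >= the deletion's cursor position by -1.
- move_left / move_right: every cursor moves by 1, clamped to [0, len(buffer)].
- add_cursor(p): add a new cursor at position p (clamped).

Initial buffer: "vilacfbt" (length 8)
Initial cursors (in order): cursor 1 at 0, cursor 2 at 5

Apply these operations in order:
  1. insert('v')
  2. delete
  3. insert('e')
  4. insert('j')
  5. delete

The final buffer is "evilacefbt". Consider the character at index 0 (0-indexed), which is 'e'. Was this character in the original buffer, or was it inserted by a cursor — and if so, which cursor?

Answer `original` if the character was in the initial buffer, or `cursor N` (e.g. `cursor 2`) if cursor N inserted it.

Answer: cursor 1

Derivation:
After op 1 (insert('v')): buffer="vvilacvfbt" (len 10), cursors c1@1 c2@7, authorship 1.....2...
After op 2 (delete): buffer="vilacfbt" (len 8), cursors c1@0 c2@5, authorship ........
After op 3 (insert('e')): buffer="evilacefbt" (len 10), cursors c1@1 c2@7, authorship 1.....2...
After op 4 (insert('j')): buffer="ejvilacejfbt" (len 12), cursors c1@2 c2@9, authorship 11.....22...
After op 5 (delete): buffer="evilacefbt" (len 10), cursors c1@1 c2@7, authorship 1.....2...
Authorship (.=original, N=cursor N): 1 . . . . . 2 . . .
Index 0: author = 1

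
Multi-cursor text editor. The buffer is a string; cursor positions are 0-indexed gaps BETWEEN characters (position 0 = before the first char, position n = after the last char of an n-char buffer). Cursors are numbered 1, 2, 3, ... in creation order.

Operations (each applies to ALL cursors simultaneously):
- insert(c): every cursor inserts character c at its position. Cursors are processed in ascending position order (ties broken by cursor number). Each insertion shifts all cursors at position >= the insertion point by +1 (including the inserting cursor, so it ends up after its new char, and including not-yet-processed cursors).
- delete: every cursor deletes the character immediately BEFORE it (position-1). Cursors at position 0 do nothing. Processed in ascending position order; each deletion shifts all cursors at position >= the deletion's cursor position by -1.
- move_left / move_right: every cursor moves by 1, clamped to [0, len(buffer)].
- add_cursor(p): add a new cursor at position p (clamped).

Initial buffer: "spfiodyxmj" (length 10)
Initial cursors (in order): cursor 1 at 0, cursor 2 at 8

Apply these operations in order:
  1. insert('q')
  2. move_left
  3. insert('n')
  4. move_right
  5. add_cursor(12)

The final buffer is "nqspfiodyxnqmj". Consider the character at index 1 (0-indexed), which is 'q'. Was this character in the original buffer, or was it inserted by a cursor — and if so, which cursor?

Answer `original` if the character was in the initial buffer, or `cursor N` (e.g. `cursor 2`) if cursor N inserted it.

After op 1 (insert('q')): buffer="qspfiodyxqmj" (len 12), cursors c1@1 c2@10, authorship 1........2..
After op 2 (move_left): buffer="qspfiodyxqmj" (len 12), cursors c1@0 c2@9, authorship 1........2..
After op 3 (insert('n')): buffer="nqspfiodyxnqmj" (len 14), cursors c1@1 c2@11, authorship 11........22..
After op 4 (move_right): buffer="nqspfiodyxnqmj" (len 14), cursors c1@2 c2@12, authorship 11........22..
After op 5 (add_cursor(12)): buffer="nqspfiodyxnqmj" (len 14), cursors c1@2 c2@12 c3@12, authorship 11........22..
Authorship (.=original, N=cursor N): 1 1 . . . . . . . . 2 2 . .
Index 1: author = 1

Answer: cursor 1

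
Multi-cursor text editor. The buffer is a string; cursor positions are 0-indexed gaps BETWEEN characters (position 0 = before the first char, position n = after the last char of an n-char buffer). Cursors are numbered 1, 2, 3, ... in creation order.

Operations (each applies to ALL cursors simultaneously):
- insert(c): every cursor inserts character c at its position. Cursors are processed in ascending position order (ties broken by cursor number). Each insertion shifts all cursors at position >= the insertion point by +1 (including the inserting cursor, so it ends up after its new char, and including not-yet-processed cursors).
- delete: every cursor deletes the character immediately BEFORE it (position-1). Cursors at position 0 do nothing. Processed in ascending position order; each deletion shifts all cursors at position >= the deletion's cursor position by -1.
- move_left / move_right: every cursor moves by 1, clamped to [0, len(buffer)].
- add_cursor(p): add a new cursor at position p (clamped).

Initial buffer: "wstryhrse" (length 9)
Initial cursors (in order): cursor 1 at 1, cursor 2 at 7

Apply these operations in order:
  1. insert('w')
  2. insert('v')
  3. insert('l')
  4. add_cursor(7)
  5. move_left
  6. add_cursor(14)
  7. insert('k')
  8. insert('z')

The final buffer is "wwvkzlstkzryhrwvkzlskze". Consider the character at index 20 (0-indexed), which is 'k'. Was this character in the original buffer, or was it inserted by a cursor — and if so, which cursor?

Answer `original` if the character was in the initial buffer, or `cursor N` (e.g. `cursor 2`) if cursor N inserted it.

After op 1 (insert('w')): buffer="wwstryhrwse" (len 11), cursors c1@2 c2@9, authorship .1......2..
After op 2 (insert('v')): buffer="wwvstryhrwvse" (len 13), cursors c1@3 c2@11, authorship .11......22..
After op 3 (insert('l')): buffer="wwvlstryhrwvlse" (len 15), cursors c1@4 c2@13, authorship .111......222..
After op 4 (add_cursor(7)): buffer="wwvlstryhrwvlse" (len 15), cursors c1@4 c3@7 c2@13, authorship .111......222..
After op 5 (move_left): buffer="wwvlstryhrwvlse" (len 15), cursors c1@3 c3@6 c2@12, authorship .111......222..
After op 6 (add_cursor(14)): buffer="wwvlstryhrwvlse" (len 15), cursors c1@3 c3@6 c2@12 c4@14, authorship .111......222..
After op 7 (insert('k')): buffer="wwvklstkryhrwvklske" (len 19), cursors c1@4 c3@8 c2@15 c4@18, authorship .1111..3....2222.4.
After op 8 (insert('z')): buffer="wwvkzlstkzryhrwvkzlskze" (len 23), cursors c1@5 c3@10 c2@18 c4@22, authorship .11111..33....22222.44.
Authorship (.=original, N=cursor N): . 1 1 1 1 1 . . 3 3 . . . . 2 2 2 2 2 . 4 4 .
Index 20: author = 4

Answer: cursor 4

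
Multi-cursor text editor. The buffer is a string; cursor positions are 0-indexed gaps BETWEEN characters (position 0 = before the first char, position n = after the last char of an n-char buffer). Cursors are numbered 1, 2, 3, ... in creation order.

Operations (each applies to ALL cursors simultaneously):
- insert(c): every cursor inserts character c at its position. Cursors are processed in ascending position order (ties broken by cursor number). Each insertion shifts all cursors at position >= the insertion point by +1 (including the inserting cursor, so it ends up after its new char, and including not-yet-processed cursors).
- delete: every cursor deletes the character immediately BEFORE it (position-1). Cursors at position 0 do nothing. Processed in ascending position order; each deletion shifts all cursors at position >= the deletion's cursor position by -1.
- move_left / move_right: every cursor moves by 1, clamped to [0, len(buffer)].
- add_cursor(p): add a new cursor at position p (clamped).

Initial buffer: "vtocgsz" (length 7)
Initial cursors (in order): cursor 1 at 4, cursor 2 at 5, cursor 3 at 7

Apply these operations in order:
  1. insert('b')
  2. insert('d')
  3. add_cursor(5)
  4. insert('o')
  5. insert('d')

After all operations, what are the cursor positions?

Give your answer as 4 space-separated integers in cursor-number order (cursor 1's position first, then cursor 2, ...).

After op 1 (insert('b')): buffer="vtocbgbszb" (len 10), cursors c1@5 c2@7 c3@10, authorship ....1.2..3
After op 2 (insert('d')): buffer="vtocbdgbdszbd" (len 13), cursors c1@6 c2@9 c3@13, authorship ....11.22..33
After op 3 (add_cursor(5)): buffer="vtocbdgbdszbd" (len 13), cursors c4@5 c1@6 c2@9 c3@13, authorship ....11.22..33
After op 4 (insert('o')): buffer="vtocbodogbdoszbdo" (len 17), cursors c4@6 c1@8 c2@12 c3@17, authorship ....1411.222..333
After op 5 (insert('d')): buffer="vtocboddodgbdodszbdod" (len 21), cursors c4@7 c1@10 c2@15 c3@21, authorship ....144111.2222..3333

Answer: 10 15 21 7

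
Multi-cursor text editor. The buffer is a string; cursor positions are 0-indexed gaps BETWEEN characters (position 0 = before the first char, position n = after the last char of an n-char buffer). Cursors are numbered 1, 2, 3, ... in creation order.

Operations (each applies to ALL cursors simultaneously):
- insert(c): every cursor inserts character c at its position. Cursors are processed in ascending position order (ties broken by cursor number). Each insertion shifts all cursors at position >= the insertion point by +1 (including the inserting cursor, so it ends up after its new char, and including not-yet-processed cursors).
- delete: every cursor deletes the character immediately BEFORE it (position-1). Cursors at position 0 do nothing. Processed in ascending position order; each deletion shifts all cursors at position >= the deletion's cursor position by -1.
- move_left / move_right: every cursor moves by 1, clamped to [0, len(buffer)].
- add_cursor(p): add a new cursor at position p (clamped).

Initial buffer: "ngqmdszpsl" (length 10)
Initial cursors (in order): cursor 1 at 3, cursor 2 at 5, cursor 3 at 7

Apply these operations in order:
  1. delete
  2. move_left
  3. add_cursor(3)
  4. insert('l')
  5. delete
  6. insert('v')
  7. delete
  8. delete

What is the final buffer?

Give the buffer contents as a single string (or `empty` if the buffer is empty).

Answer: spsl

Derivation:
After op 1 (delete): buffer="ngmspsl" (len 7), cursors c1@2 c2@3 c3@4, authorship .......
After op 2 (move_left): buffer="ngmspsl" (len 7), cursors c1@1 c2@2 c3@3, authorship .......
After op 3 (add_cursor(3)): buffer="ngmspsl" (len 7), cursors c1@1 c2@2 c3@3 c4@3, authorship .......
After op 4 (insert('l')): buffer="nlglmllspsl" (len 11), cursors c1@2 c2@4 c3@7 c4@7, authorship .1.2.34....
After op 5 (delete): buffer="ngmspsl" (len 7), cursors c1@1 c2@2 c3@3 c4@3, authorship .......
After op 6 (insert('v')): buffer="nvgvmvvspsl" (len 11), cursors c1@2 c2@4 c3@7 c4@7, authorship .1.2.34....
After op 7 (delete): buffer="ngmspsl" (len 7), cursors c1@1 c2@2 c3@3 c4@3, authorship .......
After op 8 (delete): buffer="spsl" (len 4), cursors c1@0 c2@0 c3@0 c4@0, authorship ....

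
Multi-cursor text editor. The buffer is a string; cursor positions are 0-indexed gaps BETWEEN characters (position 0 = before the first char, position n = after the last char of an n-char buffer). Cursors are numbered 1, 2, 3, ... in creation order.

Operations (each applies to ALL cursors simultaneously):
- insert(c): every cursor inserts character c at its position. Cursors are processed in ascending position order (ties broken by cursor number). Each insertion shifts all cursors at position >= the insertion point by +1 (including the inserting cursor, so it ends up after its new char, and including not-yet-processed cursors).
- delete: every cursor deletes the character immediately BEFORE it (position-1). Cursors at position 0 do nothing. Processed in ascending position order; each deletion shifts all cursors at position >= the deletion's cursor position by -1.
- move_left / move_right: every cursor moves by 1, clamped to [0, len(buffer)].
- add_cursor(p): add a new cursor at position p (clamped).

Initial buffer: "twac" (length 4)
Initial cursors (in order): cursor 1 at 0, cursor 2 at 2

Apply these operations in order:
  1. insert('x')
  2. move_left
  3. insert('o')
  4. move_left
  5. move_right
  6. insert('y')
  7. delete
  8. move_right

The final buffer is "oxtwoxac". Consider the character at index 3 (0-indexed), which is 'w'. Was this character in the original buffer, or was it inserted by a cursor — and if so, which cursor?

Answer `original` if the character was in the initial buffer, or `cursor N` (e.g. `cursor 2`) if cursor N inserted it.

After op 1 (insert('x')): buffer="xtwxac" (len 6), cursors c1@1 c2@4, authorship 1..2..
After op 2 (move_left): buffer="xtwxac" (len 6), cursors c1@0 c2@3, authorship 1..2..
After op 3 (insert('o')): buffer="oxtwoxac" (len 8), cursors c1@1 c2@5, authorship 11..22..
After op 4 (move_left): buffer="oxtwoxac" (len 8), cursors c1@0 c2@4, authorship 11..22..
After op 5 (move_right): buffer="oxtwoxac" (len 8), cursors c1@1 c2@5, authorship 11..22..
After op 6 (insert('y')): buffer="oyxtwoyxac" (len 10), cursors c1@2 c2@7, authorship 111..222..
After op 7 (delete): buffer="oxtwoxac" (len 8), cursors c1@1 c2@5, authorship 11..22..
After op 8 (move_right): buffer="oxtwoxac" (len 8), cursors c1@2 c2@6, authorship 11..22..
Authorship (.=original, N=cursor N): 1 1 . . 2 2 . .
Index 3: author = original

Answer: original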